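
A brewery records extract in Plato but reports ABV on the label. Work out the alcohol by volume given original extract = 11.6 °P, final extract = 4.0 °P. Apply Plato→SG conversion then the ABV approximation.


SG = 259/(259 − P);  ABV = (OG − FG)·131.25
OG = 259/(259 − 11.6) = 1.0469
FG = 259/(259 − 4.0) = 1.0157
ABV = (1.0469 − 1.0157)·131.25

4.0952 % ABV


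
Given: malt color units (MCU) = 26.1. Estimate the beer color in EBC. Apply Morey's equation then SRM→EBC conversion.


SRM = 1.4922·MCU^0.6859;  EBC = SRM·1.97
SRM = 1.4922·26.1^0.6859 = 13.9798
EBC = 13.9798·1.97

27.5402 EBC


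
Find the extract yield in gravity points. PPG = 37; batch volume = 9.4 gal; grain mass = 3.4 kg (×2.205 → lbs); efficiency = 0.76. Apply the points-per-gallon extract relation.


points = lbs × PPG × eff / vol
lbs = 3.4 × 2.205 = 7.4970
points = 7.4970 × 37 × 0.76 / 9.4

22.4272 points


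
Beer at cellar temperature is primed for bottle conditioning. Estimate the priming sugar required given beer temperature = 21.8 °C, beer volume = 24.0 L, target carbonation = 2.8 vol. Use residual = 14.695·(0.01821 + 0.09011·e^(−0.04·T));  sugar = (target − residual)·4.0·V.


residual = 14.695·(0.01821 + 0.09011·e^(−0.04·21.8)) = 0.8212
sugar = (2.8 − 0.8212)·4.0·24.0

189.9601 g


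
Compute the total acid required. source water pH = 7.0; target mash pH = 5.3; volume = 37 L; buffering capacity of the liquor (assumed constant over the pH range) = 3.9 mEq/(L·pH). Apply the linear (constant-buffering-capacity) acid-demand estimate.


acid = buffering capacity · (pH_source − pH_target) · V
acid = 3.9 · (7.0 − 5.3) · 37

245.3100 mEq


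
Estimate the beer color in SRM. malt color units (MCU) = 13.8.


SRM = 1.4922 · MCU^0.6859
SRM = 1.4922 · 13.8^0.6859

9.0296 SRM


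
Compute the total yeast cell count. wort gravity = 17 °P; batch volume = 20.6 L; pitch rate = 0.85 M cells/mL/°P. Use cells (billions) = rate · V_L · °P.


cells = 0.85 · 20.6 · 17

297.6700 billion cells


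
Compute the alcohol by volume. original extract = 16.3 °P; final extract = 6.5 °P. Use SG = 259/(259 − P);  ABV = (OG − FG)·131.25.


OG = 259/(259 − 16.3) = 1.0672
FG = 259/(259 − 6.5) = 1.0257
ABV = (1.0672 − 1.0257)·131.25

5.4362 % ABV


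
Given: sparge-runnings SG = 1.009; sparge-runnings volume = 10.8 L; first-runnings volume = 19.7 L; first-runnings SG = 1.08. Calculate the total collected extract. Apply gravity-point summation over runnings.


total = Σ (SG_i − 1)·1000·V_i
first = (1.08 − 1)·1000·19.7 = 1576.0000
sparge = (1.009 − 1)·1000·10.8 = 97.2000
total = 1576.0000 + 97.2000

1673.2000 gravity·L


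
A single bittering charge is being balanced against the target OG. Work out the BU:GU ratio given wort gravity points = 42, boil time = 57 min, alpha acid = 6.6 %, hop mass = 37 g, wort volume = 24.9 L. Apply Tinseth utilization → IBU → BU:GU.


U = 1.65·0.000125^(GP/1000)·(1−e^(−0.04t))/4.15;  IBU = (α/100)·m·U·1000/V;  BU:GU = IBU/GP
U = 1.65·0.000125^(42/1000)·(1−e^(−0.04·57))/4.15 = 0.2447
IBU = (6.6/100)·37·0.2447·1000/24.9 = 23.9989
BU:GU = 23.9989/42

0.5714


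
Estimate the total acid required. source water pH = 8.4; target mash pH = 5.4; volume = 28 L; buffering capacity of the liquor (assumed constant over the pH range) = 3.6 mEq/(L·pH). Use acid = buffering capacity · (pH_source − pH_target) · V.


acid = 3.6 · (8.4 − 5.4) · 28

302.4000 mEq


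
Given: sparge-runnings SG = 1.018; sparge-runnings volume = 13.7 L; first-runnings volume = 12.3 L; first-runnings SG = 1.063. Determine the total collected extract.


total = Σ (SG_i − 1)·1000·V_i
first = (1.063 − 1)·1000·12.3 = 774.9000
sparge = (1.018 − 1)·1000·13.7 = 246.6000
total = 774.9000 + 246.6000

1021.5000 gravity·L


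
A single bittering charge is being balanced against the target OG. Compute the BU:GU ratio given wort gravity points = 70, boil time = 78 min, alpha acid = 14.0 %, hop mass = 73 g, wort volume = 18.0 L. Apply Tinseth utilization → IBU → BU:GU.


U = 1.65·0.000125^(GP/1000)·(1−e^(−0.04t))/4.15;  IBU = (α/100)·m·U·1000/V;  BU:GU = IBU/GP
U = 1.65·0.000125^(70/1000)·(1−e^(−0.04·78))/4.15 = 0.2026
IBU = (14.0/100)·73·0.2026·1000/18.0 = 115.0229
BU:GU = 115.0229/70

1.6432


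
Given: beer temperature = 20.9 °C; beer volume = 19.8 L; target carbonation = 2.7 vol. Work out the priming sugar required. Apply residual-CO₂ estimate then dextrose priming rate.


residual = 14.695·(0.01821 + 0.09011·e^(−0.04·T));  sugar = (target − residual)·4.0·V
residual = 14.695·(0.01821 + 0.09011·e^(−0.04·20.9)) = 0.8415
sugar = (2.7 − 0.8415)·4.0·19.8

147.1897 g


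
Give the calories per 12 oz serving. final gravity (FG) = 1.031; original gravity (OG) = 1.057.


ABW = (OG−FG)·131.25·0.79/FG;  °P = 259 − 259/SG (for OG→OE and FG→AE);  RE = 0.1808·OE + 0.8192·AE;  Cal = (6.9·ABW + 4·(RE−0.1))·FG·3.55
ABW = (1.057 − 1.031)·131.25·0.79/1.031 = 2.6148
OE = 259 − 259/1.057 = 13.9669 °P
AE = 259 − 259/1.031 = 7.7876 °P
RE = 0.1808·13.9669 + 0.8192·7.7876 = 8.9048 °P
Cal = (6.9·2.6148 + 4·(8.9048−0.1))·1.031·3.55

194.9395 kcal


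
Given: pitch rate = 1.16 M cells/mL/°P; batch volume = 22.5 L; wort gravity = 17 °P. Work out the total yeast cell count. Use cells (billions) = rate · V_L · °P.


cells = 1.16 · 22.5 · 17

443.7000 billion cells


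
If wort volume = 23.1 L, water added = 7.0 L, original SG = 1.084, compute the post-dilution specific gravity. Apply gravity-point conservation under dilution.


SG_new = 1 + (SG_old − 1)·V_old/(V_old + V_water)
pts = (1.084 − 1)·1000·23.1/(23.1 + 7.0) = 64.4651
SG_new = 1 + 64.4651/1000

1.0645


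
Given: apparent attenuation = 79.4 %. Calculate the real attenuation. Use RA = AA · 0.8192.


RA = 79.4 · 0.8192

65.0445 %


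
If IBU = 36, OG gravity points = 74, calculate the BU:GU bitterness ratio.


BU:GU = IBU / OG_points
BU:GU = 36 / 74

0.4865


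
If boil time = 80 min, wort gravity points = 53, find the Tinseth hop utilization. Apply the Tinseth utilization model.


U = 1.65·0.000125^(GP/1000) · (1 − e^(−0.04·t))/4.15
bigness = 1.65·0.000125^(53/1000) = 1.0248
boil_factor = (1 − e^(−0.04·80))/4.15 = 0.2311
U = 1.0248 · 0.2311

0.2369


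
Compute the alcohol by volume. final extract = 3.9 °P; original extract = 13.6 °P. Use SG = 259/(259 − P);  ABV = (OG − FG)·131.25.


OG = 259/(259 − 13.6) = 1.0554
FG = 259/(259 − 3.9) = 1.0153
ABV = (1.0554 − 1.0153)·131.25

5.2673 % ABV


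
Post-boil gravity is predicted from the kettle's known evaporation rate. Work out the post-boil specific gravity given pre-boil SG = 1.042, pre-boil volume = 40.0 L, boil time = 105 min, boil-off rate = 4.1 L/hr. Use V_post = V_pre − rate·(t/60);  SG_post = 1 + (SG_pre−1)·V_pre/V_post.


V_post = 40.0 − 4.1·(105/60) = 32.8250
SG_post = 1 + (1.042 − 1)·40.0/32.8250

1.0512


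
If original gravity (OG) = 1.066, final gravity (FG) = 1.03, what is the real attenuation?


AA = (OG−FG)/(OG−1)·100;  RA = AA·0.8192
AA = (1.066 − 1.03)/(1.066 − 1)·100 = 54.5455
RA = 54.5455·0.8192

44.6836 %


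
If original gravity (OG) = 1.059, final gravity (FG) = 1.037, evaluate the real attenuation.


AA = (OG−FG)/(OG−1)·100;  RA = AA·0.8192
AA = (1.059 − 1.037)/(1.059 − 1)·100 = 37.2881
RA = 37.2881·0.8192

30.5464 %


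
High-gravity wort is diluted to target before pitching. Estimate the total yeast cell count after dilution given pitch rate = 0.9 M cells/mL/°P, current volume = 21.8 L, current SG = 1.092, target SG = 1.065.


V_w = V·((SG_c−1)/(SG_t−1)−1);  °P = 259 − 259/SG_t;  cells = rate·(V+V_w)·°P
V_w = 21.8·((1.092−1)/(1.065−1)−1) = 9.0554
V_final = 21.8 + 9.0554 = 30.8554
°P = 259 − 259/1.065 = 15.8075
cells = 0.9·30.8554·15.8075

438.9722 billion cells


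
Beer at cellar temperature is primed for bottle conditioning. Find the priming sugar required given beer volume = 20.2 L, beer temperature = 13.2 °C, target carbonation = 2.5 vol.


residual = 14.695·(0.01821 + 0.09011·e^(−0.04·T));  sugar = (target − residual)·4.0·V
residual = 14.695·(0.01821 + 0.09011·e^(−0.04·13.2)) = 1.0486
sugar = (2.5 − 1.0486)·4.0·20.2

117.2758 g


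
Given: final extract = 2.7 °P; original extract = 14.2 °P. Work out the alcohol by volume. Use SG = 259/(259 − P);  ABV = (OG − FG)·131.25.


OG = 259/(259 − 14.2) = 1.0580
FG = 259/(259 − 2.7) = 1.0105
ABV = (1.0580 − 1.0105)·131.25

6.2307 % ABV


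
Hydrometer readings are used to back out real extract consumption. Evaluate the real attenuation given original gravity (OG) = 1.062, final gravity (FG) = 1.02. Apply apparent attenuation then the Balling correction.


AA = (OG−FG)/(OG−1)·100;  RA = AA·0.8192
AA = (1.062 − 1.02)/(1.062 − 1)·100 = 67.7419
RA = 67.7419·0.8192

55.4942 %


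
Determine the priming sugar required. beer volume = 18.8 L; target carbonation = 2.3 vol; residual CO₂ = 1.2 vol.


sugar = (target − residual)·4.0·V
sugar = (2.3 − 1.2)·4.0·18.8

82.7200 g


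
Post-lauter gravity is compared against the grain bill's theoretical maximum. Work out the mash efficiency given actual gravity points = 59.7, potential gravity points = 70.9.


efficiency = actual / potential × 100
efficiency = 59.7 / 70.9 × 100

84.2031 %


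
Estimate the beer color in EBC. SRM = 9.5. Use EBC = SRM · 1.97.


EBC = 9.5 · 1.97

18.7150 EBC


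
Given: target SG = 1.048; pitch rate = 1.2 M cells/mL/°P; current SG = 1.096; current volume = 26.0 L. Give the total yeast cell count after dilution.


V_w = V·((SG_c−1)/(SG_t−1)−1);  °P = 259 − 259/SG_t;  cells = rate·(V+V_w)·°P
V_w = 26.0·((1.096−1)/(1.048−1)−1) = 26.0000
V_final = 26.0 + 26.0000 = 52.0000
°P = 259 − 259/1.048 = 11.8626
cells = 1.2·52.0000·11.8626

740.2260 billion cells


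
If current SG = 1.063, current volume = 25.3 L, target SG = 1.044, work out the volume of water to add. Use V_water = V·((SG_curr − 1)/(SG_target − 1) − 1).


V_water = 25.3·((1.063 − 1)/(1.044 − 1) − 1)

10.9250 L


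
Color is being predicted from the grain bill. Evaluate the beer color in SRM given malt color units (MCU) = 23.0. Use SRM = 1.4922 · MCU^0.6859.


SRM = 1.4922 · 23.0^0.6859

12.8185 SRM


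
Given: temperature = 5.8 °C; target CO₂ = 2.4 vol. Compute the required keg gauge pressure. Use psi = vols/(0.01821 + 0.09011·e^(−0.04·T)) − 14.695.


psi = 2.4/(0.01821 + 0.09011·e^(−0.04·5.8)) − 14.695

12.0721 psi


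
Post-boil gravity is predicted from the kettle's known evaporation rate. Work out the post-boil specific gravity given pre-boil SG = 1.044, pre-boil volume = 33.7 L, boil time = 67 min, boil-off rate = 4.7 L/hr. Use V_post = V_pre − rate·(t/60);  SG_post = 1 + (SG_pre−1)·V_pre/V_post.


V_post = 33.7 − 4.7·(67/60) = 28.4517
SG_post = 1 + (1.044 − 1)·33.7/28.4517

1.0521


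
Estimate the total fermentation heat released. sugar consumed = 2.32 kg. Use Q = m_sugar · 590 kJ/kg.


Q = 2.32 · 590

1368.8000 kJ


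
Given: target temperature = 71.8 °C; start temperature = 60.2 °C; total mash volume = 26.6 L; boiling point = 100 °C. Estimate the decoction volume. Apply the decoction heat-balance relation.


V_dec = V_total·(T_target − T_start)/(T_boil − T_start)
V_dec = 26.6·(71.8 − 60.2)/(100 − 60.2)

7.7528 L


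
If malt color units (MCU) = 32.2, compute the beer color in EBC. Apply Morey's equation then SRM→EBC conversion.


SRM = 1.4922·MCU^0.6859;  EBC = SRM·1.97
SRM = 1.4922·32.2^0.6859 = 16.1460
EBC = 16.1460·1.97

31.8077 EBC


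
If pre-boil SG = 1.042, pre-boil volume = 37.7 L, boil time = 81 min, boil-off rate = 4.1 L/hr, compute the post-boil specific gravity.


V_post = V_pre − rate·(t/60);  SG_post = 1 + (SG_pre−1)·V_pre/V_post
V_post = 37.7 − 4.1·(81/60) = 32.1650
SG_post = 1 + (1.042 − 1)·37.7/32.1650

1.0492


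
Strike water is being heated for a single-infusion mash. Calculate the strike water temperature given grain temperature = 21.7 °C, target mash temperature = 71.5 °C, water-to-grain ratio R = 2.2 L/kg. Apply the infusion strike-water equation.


T_strike = (0.41/R)·(T_mash − T_grain) + T_mash
T_strike = (0.41/2.2)·(71.5 − 21.7) + 71.5

80.7809 °C


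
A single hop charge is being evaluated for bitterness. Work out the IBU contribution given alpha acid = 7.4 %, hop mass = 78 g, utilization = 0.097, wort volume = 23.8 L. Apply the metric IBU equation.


IBU = (α/100)·mass·U·1000 / V
IBU = (7.4/100)·78·0.097·1000 / 23.8

23.5245 IBU


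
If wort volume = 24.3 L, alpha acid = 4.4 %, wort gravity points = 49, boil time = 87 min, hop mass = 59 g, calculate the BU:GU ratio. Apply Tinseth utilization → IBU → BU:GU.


U = 1.65·0.000125^(GP/1000)·(1−e^(−0.04t))/4.15;  IBU = (α/100)·m·U·1000/V;  BU:GU = IBU/GP
U = 1.65·0.000125^(49/1000)·(1−e^(−0.04·87))/4.15 = 0.2481
IBU = (4.4/100)·59·0.2481·1000/24.3 = 26.5029
BU:GU = 26.5029/49

0.5409


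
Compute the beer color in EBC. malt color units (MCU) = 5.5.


SRM = 1.4922·MCU^0.6859;  EBC = SRM·1.97
SRM = 1.4922·5.5^0.6859 = 4.8044
EBC = 4.8044·1.97

9.4647 EBC


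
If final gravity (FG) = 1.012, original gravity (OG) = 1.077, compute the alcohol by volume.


ABV = (OG − FG) · 131.25
ABV = (1.077 − 1.012) · 131.25

8.5312 % ABV


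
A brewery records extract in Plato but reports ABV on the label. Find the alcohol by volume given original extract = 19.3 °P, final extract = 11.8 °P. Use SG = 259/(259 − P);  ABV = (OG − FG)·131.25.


OG = 259/(259 − 19.3) = 1.0805
FG = 259/(259 − 11.8) = 1.0477
ABV = (1.0805 − 1.0477)·131.25

4.3027 % ABV


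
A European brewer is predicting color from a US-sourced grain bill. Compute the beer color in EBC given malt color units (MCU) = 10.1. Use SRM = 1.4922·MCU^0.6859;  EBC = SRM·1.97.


SRM = 1.4922·10.1^0.6859 = 7.2894
EBC = 7.2894·1.97

14.3601 EBC


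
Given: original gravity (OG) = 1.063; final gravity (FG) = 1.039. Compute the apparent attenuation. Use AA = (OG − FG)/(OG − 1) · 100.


AA = (1.063 − 1.039)/(1.063 − 1) · 100

38.0952 %


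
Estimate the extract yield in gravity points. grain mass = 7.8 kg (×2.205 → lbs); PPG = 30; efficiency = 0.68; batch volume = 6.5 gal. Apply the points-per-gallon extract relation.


points = lbs × PPG × eff / vol
lbs = 7.8 × 2.205 = 17.1990
points = 17.1990 × 30 × 0.68 / 6.5

53.9784 points


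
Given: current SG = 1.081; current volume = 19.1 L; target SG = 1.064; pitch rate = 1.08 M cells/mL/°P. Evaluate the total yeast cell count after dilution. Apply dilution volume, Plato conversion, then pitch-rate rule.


V_w = V·((SG_c−1)/(SG_t−1)−1);  °P = 259 − 259/SG_t;  cells = rate·(V+V_w)·°P
V_w = 19.1·((1.081−1)/(1.064−1)−1) = 5.0734
V_final = 19.1 + 5.0734 = 24.1734
°P = 259 − 259/1.064 = 15.5789
cells = 1.08·24.1734·15.5789

406.7244 billion cells


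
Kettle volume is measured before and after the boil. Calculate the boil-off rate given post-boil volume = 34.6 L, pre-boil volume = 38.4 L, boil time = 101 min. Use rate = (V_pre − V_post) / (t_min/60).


rate = (38.4 − 34.6) / (101/60)

2.2574 L/hr


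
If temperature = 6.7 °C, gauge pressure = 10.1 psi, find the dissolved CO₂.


vols = (P + 14.695)·(0.01821 + 0.09011·e^(−0.04·T))
vols = (10.1 + 14.695)·(0.01821 + 0.09011·e^(−0.04·6.7))

2.1605 volumes


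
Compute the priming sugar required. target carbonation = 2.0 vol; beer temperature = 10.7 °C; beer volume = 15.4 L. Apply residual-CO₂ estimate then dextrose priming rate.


residual = 14.695·(0.01821 + 0.09011·e^(−0.04·T));  sugar = (target − residual)·4.0·V
residual = 14.695·(0.01821 + 0.09011·e^(−0.04·10.7)) = 1.1307
sugar = (2.0 − 1.1307)·4.0·15.4

53.5487 g


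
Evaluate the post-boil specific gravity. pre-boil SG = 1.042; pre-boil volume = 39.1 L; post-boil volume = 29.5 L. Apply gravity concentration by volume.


SG_post = 1 + (SG_pre − 1)·V_pre/V_post
pts_pre = (1.042 − 1)·1000 = 42.0000
pts_post = 42.0000·39.1/29.5 = 55.6678
SG_post = 1 + 55.6678/1000

1.0557


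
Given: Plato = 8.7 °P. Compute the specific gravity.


SG = 259/(259 − P)
SG = 259/(259 − 8.7)

1.0348


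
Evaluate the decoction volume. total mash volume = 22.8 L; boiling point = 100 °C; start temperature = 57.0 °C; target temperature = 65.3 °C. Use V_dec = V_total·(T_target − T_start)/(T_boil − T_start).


V_dec = 22.8·(65.3 − 57.0)/(100 − 57.0)

4.4009 L


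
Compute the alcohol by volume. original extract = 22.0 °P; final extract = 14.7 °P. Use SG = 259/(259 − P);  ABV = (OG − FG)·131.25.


OG = 259/(259 − 22.0) = 1.0928
FG = 259/(259 − 14.7) = 1.0602
ABV = (1.0928 − 1.0602)·131.25

4.2860 % ABV


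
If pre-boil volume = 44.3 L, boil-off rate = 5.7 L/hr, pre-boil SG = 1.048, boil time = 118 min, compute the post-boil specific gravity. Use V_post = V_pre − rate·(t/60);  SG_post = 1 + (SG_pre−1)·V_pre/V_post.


V_post = 44.3 − 5.7·(118/60) = 33.0900
SG_post = 1 + (1.048 − 1)·44.3/33.0900

1.0643


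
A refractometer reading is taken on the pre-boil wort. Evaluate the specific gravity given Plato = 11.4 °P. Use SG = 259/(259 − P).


SG = 259/(259 − 11.4)

1.0460


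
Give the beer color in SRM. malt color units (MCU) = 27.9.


SRM = 1.4922 · MCU^0.6859
SRM = 1.4922 · 27.9^0.6859

14.6341 SRM


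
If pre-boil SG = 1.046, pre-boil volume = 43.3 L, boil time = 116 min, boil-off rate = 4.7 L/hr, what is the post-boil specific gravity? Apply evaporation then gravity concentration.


V_post = V_pre − rate·(t/60);  SG_post = 1 + (SG_pre−1)·V_pre/V_post
V_post = 43.3 − 4.7·(116/60) = 34.2133
SG_post = 1 + (1.046 − 1)·43.3/34.2133

1.0582


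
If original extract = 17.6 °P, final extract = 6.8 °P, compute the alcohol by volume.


SG = 259/(259 − P);  ABV = (OG − FG)·131.25
OG = 259/(259 − 17.6) = 1.0729
FG = 259/(259 − 6.8) = 1.0270
ABV = (1.0729 − 1.0270)·131.25

6.0303 % ABV


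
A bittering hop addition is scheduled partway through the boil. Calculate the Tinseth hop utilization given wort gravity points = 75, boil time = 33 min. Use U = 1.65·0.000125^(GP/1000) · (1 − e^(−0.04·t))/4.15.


bigness = 1.65·0.000125^(75/1000) = 0.8409
boil_factor = (1 − e^(−0.04·33))/4.15 = 0.1766
U = 0.8409 · 0.1766

0.1485


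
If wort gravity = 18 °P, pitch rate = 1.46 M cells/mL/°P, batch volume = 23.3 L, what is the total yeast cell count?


cells (billions) = rate · V_L · °P
cells = 1.46 · 23.3 · 18

612.3240 billion cells


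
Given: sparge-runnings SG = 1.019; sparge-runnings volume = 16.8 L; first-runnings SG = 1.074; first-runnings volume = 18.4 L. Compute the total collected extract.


total = Σ (SG_i − 1)·1000·V_i
first = (1.074 − 1)·1000·18.4 = 1361.6000
sparge = (1.019 − 1)·1000·16.8 = 319.2000
total = 1361.6000 + 319.2000

1680.8000 gravity·L


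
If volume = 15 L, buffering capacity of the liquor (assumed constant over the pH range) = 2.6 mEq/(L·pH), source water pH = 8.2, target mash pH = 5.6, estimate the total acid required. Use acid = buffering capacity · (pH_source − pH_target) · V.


acid = 2.6 · (8.2 − 5.6) · 15

101.4000 mEq


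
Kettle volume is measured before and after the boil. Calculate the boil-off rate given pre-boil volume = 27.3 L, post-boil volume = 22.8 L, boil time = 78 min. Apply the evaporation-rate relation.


rate = (V_pre − V_post) / (t_min/60)
rate = (27.3 − 22.8) / (78/60)

3.4615 L/hr


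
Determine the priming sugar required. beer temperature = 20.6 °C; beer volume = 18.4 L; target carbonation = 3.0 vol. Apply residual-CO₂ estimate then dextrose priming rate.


residual = 14.695·(0.01821 + 0.09011·e^(−0.04·T));  sugar = (target − residual)·4.0·V
residual = 14.695·(0.01821 + 0.09011·e^(−0.04·20.6)) = 0.8485
sugar = (3.0 − 0.8485)·4.0·18.4

158.3524 g


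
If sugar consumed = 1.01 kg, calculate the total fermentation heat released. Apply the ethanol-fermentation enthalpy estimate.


Q = m_sugar · 590 kJ/kg
Q = 1.01 · 590

595.9000 kJ


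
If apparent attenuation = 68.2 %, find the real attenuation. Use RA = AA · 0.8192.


RA = 68.2 · 0.8192

55.8694 %


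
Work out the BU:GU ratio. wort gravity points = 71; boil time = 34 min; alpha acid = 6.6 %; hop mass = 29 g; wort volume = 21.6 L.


U = 1.65·0.000125^(GP/1000)·(1−e^(−0.04t))/4.15;  IBU = (α/100)·m·U·1000/V;  BU:GU = IBU/GP
U = 1.65·0.000125^(71/1000)·(1−e^(−0.04·34))/4.15 = 0.1561
IBU = (6.6/100)·29·0.1561·1000/21.6 = 13.8354
BU:GU = 13.8354/71

0.1949


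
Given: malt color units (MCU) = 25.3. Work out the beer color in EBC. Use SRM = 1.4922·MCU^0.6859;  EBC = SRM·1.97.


SRM = 1.4922·25.3^0.6859 = 13.6845
EBC = 13.6845·1.97

26.9584 EBC


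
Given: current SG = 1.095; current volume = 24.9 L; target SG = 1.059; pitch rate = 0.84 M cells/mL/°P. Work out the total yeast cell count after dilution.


V_w = V·((SG_c−1)/(SG_t−1)−1);  °P = 259 − 259/SG_t;  cells = rate·(V+V_w)·°P
V_w = 24.9·((1.095−1)/(1.059−1)−1) = 15.1932
V_final = 24.9 + 15.1932 = 40.0932
°P = 259 − 259/1.059 = 14.4297
cells = 0.84·40.0932·14.4297

485.9662 billion cells


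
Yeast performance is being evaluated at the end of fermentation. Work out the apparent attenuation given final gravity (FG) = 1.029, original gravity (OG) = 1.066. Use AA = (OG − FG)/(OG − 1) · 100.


AA = (1.066 − 1.029)/(1.066 − 1) · 100

56.0606 %


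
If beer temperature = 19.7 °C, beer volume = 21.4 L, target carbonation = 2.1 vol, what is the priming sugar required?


residual = 14.695·(0.01821 + 0.09011·e^(−0.04·T));  sugar = (target − residual)·4.0·V
residual = 14.695·(0.01821 + 0.09011·e^(−0.04·19.7)) = 0.8698
sugar = (2.1 − 0.8698)·4.0·21.4

105.3081 g


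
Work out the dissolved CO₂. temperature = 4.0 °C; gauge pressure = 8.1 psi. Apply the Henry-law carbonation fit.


vols = (P + 14.695)·(0.01821 + 0.09011·e^(−0.04·T))
vols = (8.1 + 14.695)·(0.01821 + 0.09011·e^(−0.04·4.0))

2.1654 volumes


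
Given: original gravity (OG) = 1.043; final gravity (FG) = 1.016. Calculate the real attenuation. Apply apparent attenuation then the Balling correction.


AA = (OG−FG)/(OG−1)·100;  RA = AA·0.8192
AA = (1.043 − 1.016)/(1.043 − 1)·100 = 62.7907
RA = 62.7907·0.8192

51.4381 %


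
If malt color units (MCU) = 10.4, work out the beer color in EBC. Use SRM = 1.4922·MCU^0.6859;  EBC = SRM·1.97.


SRM = 1.4922·10.4^0.6859 = 7.4372
EBC = 7.4372·1.97

14.6513 EBC


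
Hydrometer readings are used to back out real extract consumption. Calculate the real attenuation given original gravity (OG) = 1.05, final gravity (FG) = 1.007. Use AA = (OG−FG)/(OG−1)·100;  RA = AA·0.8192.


AA = (1.05 − 1.007)/(1.05 − 1)·100 = 86.0000
RA = 86.0000·0.8192

70.4512 %


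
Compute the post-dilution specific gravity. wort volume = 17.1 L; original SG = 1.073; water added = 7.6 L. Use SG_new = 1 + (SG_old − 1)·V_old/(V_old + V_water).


pts = (1.073 − 1)·1000·17.1/(17.1 + 7.6) = 50.5385
SG_new = 1 + 50.5385/1000

1.0505


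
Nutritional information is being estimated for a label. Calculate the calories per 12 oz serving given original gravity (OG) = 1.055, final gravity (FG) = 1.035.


ABW = (OG−FG)·131.25·0.79/FG;  °P = 259 − 259/SG (for OG→OE and FG→AE);  RE = 0.1808·OE + 0.8192·AE;  Cal = (6.9·ABW + 4·(RE−0.1))·FG·3.55
ABW = (1.055 − 1.035)·131.25·0.79/1.035 = 2.0036
OE = 259 − 259/1.055 = 13.5024 °P
AE = 259 − 259/1.035 = 8.7585 °P
RE = 0.1808·13.5024 + 0.8192·8.7585 = 9.6162 °P
Cal = (6.9·2.0036 + 4·(9.6162−0.1))·1.035·3.55

190.6554 kcal


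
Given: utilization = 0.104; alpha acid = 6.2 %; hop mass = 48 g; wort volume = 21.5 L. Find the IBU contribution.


IBU = (α/100)·mass·U·1000 / V
IBU = (6.2/100)·48·0.104·1000 / 21.5

14.3955 IBU


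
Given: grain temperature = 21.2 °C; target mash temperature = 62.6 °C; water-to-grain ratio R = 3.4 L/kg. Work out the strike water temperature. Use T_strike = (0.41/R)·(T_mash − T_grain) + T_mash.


T_strike = (0.41/3.4)·(62.6 − 21.2) + 62.6

67.5924 °C


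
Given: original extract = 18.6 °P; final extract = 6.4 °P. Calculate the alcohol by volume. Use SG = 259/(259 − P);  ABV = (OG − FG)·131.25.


OG = 259/(259 − 18.6) = 1.0774
FG = 259/(259 − 6.4) = 1.0253
ABV = (1.0774 − 1.0253)·131.25

6.8295 % ABV


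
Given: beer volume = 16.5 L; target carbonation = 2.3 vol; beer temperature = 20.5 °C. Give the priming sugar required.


residual = 14.695·(0.01821 + 0.09011·e^(−0.04·T));  sugar = (target − residual)·4.0·V
residual = 14.695·(0.01821 + 0.09011·e^(−0.04·20.5)) = 0.8508
sugar = (2.3 − 0.8508)·4.0·16.5

95.6471 g


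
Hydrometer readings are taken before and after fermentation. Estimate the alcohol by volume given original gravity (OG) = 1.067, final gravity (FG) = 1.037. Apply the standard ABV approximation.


ABV = (OG − FG) · 131.25
ABV = (1.067 − 1.037) · 131.25

3.9375 % ABV


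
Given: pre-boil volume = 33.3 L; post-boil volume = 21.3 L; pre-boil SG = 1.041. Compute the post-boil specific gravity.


SG_post = 1 + (SG_pre − 1)·V_pre/V_post
pts_pre = (1.041 − 1)·1000 = 41.0000
pts_post = 41.0000·33.3/21.3 = 64.0986
SG_post = 1 + 64.0986/1000

1.0641


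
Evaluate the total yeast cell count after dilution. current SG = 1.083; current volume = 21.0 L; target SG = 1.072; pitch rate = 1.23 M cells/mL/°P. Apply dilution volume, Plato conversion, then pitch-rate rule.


V_w = V·((SG_c−1)/(SG_t−1)−1);  °P = 259 − 259/SG_t;  cells = rate·(V+V_w)·°P
V_w = 21.0·((1.083−1)/(1.072−1)−1) = 3.2083
V_final = 21.0 + 3.2083 = 24.2083
°P = 259 − 259/1.072 = 17.3955
cells = 1.23·24.2083·17.3955

517.9734 billion cells


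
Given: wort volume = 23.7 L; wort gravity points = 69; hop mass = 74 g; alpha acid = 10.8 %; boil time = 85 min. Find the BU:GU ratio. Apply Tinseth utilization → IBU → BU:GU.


U = 1.65·0.000125^(GP/1000)·(1−e^(−0.04t))/4.15;  IBU = (α/100)·m·U·1000/V;  BU:GU = IBU/GP
U = 1.65·0.000125^(69/1000)·(1−e^(−0.04·85))/4.15 = 0.2067
IBU = (10.8/100)·74·0.2067·1000/23.7 = 69.7090
BU:GU = 69.7090/69

1.0103


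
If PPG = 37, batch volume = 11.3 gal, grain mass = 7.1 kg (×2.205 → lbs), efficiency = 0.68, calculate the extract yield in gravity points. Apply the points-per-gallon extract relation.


points = lbs × PPG × eff / vol
lbs = 7.1 × 2.205 = 15.6555
points = 15.6555 × 37 × 0.68 / 11.3

34.8577 points


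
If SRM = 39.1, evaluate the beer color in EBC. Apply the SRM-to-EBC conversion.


EBC = SRM · 1.97
EBC = 39.1 · 1.97

77.0270 EBC


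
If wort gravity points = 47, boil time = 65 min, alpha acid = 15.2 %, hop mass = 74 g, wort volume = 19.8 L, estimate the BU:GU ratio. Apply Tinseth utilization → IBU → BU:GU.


U = 1.65·0.000125^(GP/1000)·(1−e^(−0.04t))/4.15;  IBU = (α/100)·m·U·1000/V;  BU:GU = IBU/GP
U = 1.65·0.000125^(47/1000)·(1−e^(−0.04·65))/4.15 = 0.2413
IBU = (15.2/100)·74·0.2413·1000/19.8 = 137.0514
BU:GU = 137.0514/47

2.9160


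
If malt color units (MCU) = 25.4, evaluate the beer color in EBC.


SRM = 1.4922·MCU^0.6859;  EBC = SRM·1.97
SRM = 1.4922·25.4^0.6859 = 13.7215
EBC = 13.7215·1.97

27.0314 EBC


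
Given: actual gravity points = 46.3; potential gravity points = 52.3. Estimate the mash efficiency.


efficiency = actual / potential × 100
efficiency = 46.3 / 52.3 × 100

88.5277 %


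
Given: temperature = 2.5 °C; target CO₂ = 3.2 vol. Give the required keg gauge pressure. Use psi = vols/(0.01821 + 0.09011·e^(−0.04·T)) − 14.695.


psi = 3.2/(0.01821 + 0.09011·e^(−0.04·2.5)) − 14.695

17.3868 psi


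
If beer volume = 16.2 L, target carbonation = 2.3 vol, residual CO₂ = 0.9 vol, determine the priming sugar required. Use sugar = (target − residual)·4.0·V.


sugar = (2.3 − 0.9)·4.0·16.2

90.7200 g


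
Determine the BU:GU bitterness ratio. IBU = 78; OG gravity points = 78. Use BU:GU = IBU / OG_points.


BU:GU = 78 / 78

1.0000


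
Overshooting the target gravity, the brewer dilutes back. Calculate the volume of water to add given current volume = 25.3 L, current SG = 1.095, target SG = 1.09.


V_water = V·((SG_curr − 1)/(SG_target − 1) − 1)
V_water = 25.3·((1.095 − 1)/(1.09 − 1) − 1)

1.4056 L


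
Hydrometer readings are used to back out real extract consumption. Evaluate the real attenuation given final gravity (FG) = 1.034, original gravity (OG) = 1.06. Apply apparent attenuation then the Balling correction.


AA = (OG−FG)/(OG−1)·100;  RA = AA·0.8192
AA = (1.06 − 1.034)/(1.06 − 1)·100 = 43.3333
RA = 43.3333·0.8192

35.4987 %


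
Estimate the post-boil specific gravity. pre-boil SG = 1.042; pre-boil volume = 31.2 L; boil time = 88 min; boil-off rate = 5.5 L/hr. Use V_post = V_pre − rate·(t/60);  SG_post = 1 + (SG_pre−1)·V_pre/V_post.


V_post = 31.2 − 5.5·(88/60) = 23.1333
SG_post = 1 + (1.042 − 1)·31.2/23.1333

1.0566


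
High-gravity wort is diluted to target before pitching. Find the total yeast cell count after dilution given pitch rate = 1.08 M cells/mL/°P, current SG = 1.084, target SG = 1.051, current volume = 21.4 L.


V_w = V·((SG_c−1)/(SG_t−1)−1);  °P = 259 − 259/SG_t;  cells = rate·(V+V_w)·°P
V_w = 21.4·((1.084−1)/(1.051−1)−1) = 13.8471
V_final = 21.4 + 13.8471 = 35.2471
°P = 259 − 259/1.051 = 12.5680
cells = 1.08·35.2471·12.5680

478.4250 billion cells


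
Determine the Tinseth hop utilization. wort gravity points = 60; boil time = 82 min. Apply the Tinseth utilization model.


U = 1.65·0.000125^(GP/1000) · (1 − e^(−0.04·t))/4.15
bigness = 1.65·0.000125^(60/1000) = 0.9623
boil_factor = (1 − e^(−0.04·82))/4.15 = 0.2319
U = 0.9623 · 0.2319

0.2231


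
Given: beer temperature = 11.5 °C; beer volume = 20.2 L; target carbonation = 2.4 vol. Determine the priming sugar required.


residual = 14.695·(0.01821 + 0.09011·e^(−0.04·T));  sugar = (target − residual)·4.0·V
residual = 14.695·(0.01821 + 0.09011·e^(−0.04·11.5)) = 1.1035
sugar = (2.4 − 1.1035)·4.0·20.2

104.7555 g


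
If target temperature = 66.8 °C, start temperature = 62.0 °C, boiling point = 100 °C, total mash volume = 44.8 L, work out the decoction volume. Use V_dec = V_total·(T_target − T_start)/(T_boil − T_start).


V_dec = 44.8·(66.8 − 62.0)/(100 − 62.0)

5.6589 L


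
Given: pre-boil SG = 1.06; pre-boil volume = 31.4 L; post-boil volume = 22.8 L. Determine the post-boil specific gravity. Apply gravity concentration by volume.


SG_post = 1 + (SG_pre − 1)·V_pre/V_post
pts_pre = (1.06 − 1)·1000 = 60.0000
pts_post = 60.0000·31.4/22.8 = 82.6316
SG_post = 1 + 82.6316/1000

1.0826


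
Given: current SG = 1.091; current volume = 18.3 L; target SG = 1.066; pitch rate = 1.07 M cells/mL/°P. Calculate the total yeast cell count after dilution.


V_w = V·((SG_c−1)/(SG_t−1)−1);  °P = 259 − 259/SG_t;  cells = rate·(V+V_w)·°P
V_w = 18.3·((1.091−1)/(1.066−1)−1) = 6.9318
V_final = 18.3 + 6.9318 = 25.2318
°P = 259 − 259/1.066 = 16.0356
cells = 1.07·25.2318·16.0356

432.9311 billion cells


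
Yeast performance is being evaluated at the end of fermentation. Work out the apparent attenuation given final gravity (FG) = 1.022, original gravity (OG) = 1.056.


AA = (OG − FG)/(OG − 1) · 100
AA = (1.056 − 1.022)/(1.056 − 1) · 100

60.7143 %


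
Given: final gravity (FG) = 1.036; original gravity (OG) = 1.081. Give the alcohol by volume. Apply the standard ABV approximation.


ABV = (OG − FG) · 131.25
ABV = (1.081 − 1.036) · 131.25

5.9062 % ABV


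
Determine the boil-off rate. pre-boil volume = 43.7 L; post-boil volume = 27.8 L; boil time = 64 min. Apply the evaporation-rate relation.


rate = (V_pre − V_post) / (t_min/60)
rate = (43.7 − 27.8) / (64/60)

14.9063 L/hr


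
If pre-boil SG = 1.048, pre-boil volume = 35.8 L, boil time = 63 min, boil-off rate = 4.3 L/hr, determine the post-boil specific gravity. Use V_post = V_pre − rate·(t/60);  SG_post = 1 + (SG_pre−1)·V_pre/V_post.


V_post = 35.8 − 4.3·(63/60) = 31.2850
SG_post = 1 + (1.048 − 1)·35.8/31.2850

1.0549


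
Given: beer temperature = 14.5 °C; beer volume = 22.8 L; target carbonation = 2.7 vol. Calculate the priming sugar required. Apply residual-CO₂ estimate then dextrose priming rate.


residual = 14.695·(0.01821 + 0.09011·e^(−0.04·T));  sugar = (target − residual)·4.0·V
residual = 14.695·(0.01821 + 0.09011·e^(−0.04·14.5)) = 1.0090
sugar = (2.7 − 1.0090)·4.0·22.8

154.2197 g


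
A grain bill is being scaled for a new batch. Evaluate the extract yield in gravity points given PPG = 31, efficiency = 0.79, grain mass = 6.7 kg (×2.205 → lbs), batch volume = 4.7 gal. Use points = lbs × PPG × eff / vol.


lbs = 6.7 × 2.205 = 14.7735
points = 14.7735 × 31 × 0.79 / 4.7

76.9794 points


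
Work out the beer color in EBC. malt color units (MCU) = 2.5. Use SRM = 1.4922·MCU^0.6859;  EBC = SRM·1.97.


SRM = 1.4922·2.5^0.6859 = 2.7975
EBC = 2.7975·1.97

5.5111 EBC


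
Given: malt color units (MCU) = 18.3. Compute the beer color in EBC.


SRM = 1.4922·MCU^0.6859;  EBC = SRM·1.97
SRM = 1.4922·18.3^0.6859 = 10.9583
EBC = 10.9583·1.97

21.5878 EBC


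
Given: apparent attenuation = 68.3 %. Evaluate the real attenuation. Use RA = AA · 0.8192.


RA = 68.3 · 0.8192

55.9514 %


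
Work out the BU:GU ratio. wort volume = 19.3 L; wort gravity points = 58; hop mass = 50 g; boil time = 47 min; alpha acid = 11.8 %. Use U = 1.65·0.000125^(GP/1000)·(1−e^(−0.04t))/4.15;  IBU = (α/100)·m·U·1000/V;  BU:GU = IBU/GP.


U = 1.65·0.000125^(58/1000)·(1−e^(−0.04·47))/4.15 = 0.2001
IBU = (11.8/100)·50·0.2001·1000/19.3 = 61.1568
BU:GU = 61.1568/58

1.0544


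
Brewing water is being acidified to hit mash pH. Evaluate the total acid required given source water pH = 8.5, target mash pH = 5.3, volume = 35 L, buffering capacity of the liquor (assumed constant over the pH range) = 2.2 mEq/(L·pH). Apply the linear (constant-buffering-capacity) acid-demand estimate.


acid = buffering capacity · (pH_source − pH_target) · V
acid = 2.2 · (8.5 − 5.3) · 35

246.4000 mEq


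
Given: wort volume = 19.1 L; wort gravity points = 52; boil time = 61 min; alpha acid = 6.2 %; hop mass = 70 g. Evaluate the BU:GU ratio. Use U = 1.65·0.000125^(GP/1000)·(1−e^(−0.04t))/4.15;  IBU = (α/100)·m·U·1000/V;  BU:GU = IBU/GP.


U = 1.65·0.000125^(52/1000)·(1−e^(−0.04·61))/4.15 = 0.2274
IBU = (6.2/100)·70·0.2274·1000/19.1 = 51.6804
BU:GU = 51.6804/52

0.9939


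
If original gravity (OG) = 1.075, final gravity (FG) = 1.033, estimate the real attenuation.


AA = (OG−FG)/(OG−1)·100;  RA = AA·0.8192
AA = (1.075 − 1.033)/(1.075 − 1)·100 = 56.0000
RA = 56.0000·0.8192

45.8752 %


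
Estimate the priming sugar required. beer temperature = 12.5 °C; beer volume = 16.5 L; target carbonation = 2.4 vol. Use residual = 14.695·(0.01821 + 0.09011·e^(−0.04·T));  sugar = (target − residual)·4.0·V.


residual = 14.695·(0.01821 + 0.09011·e^(−0.04·12.5)) = 1.0707
sugar = (2.4 − 1.0707)·4.0·16.5

87.7309 g


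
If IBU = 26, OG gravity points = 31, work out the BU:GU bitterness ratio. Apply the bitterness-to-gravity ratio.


BU:GU = IBU / OG_points
BU:GU = 26 / 31

0.8387


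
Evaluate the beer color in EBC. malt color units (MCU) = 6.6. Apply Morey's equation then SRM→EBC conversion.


SRM = 1.4922·MCU^0.6859;  EBC = SRM·1.97
SRM = 1.4922·6.6^0.6859 = 5.4444
EBC = 5.4444·1.97

10.7255 EBC


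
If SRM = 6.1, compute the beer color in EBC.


EBC = SRM · 1.97
EBC = 6.1 · 1.97

12.0170 EBC


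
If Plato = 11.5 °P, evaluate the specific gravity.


SG = 259/(259 − P)
SG = 259/(259 − 11.5)

1.0465


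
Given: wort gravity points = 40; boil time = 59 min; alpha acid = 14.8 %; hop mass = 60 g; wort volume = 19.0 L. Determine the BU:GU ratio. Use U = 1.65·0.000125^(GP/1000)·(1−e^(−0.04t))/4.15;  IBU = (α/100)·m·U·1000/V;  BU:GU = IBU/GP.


U = 1.65·0.000125^(40/1000)·(1−e^(−0.04·59))/4.15 = 0.2513
IBU = (14.8/100)·60·0.2513·1000/19.0 = 117.4623
BU:GU = 117.4623/40

2.9366


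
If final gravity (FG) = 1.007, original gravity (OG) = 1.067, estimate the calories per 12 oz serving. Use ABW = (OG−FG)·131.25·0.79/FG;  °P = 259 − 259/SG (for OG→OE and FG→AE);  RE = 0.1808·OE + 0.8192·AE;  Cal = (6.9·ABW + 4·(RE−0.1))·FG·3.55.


ABW = (1.067 − 1.007)·131.25·0.79/1.007 = 6.1780
OE = 259 − 259/1.067 = 16.2634 °P
AE = 259 − 259/1.007 = 1.8004 °P
RE = 0.1808·16.2634 + 0.8192·1.8004 = 4.4153 °P
Cal = (6.9·6.1780 + 4·(4.4153−0.1))·1.007·3.55

214.0957 kcal


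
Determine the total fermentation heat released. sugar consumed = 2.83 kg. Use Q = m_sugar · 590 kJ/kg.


Q = 2.83 · 590

1669.7000 kJ


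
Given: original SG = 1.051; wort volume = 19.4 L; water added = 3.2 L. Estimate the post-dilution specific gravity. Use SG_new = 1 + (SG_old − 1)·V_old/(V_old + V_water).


pts = (1.051 − 1)·1000·19.4/(19.4 + 3.2) = 43.7788
SG_new = 1 + 43.7788/1000

1.0438


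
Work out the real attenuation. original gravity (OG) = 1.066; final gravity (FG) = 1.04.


AA = (OG−FG)/(OG−1)·100;  RA = AA·0.8192
AA = (1.066 − 1.04)/(1.066 − 1)·100 = 39.3939
RA = 39.3939·0.8192

32.2715 %


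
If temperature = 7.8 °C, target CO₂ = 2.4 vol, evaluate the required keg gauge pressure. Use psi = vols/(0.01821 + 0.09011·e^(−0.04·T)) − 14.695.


psi = 2.4/(0.01821 + 0.09011·e^(−0.04·7.8)) − 14.695

13.8191 psi


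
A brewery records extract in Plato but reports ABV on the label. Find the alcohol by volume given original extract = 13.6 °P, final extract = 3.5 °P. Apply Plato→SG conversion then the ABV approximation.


SG = 259/(259 − P);  ABV = (OG − FG)·131.25
OG = 259/(259 − 13.6) = 1.0554
FG = 259/(259 − 3.5) = 1.0137
ABV = (1.0554 − 1.0137)·131.25

5.4759 % ABV


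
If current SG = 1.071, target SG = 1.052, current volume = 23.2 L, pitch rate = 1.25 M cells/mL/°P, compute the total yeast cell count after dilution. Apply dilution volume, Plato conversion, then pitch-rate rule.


V_w = V·((SG_c−1)/(SG_t−1)−1);  °P = 259 − 259/SG_t;  cells = rate·(V+V_w)·°P
V_w = 23.2·((1.071−1)/(1.052−1)−1) = 8.4769
V_final = 23.2 + 8.4769 = 31.6769
°P = 259 − 259/1.052 = 12.8023
cells = 1.25·31.6769·12.8023

506.9211 billion cells


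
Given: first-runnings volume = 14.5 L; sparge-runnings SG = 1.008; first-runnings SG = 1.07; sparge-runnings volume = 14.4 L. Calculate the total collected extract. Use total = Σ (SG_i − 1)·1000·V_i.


first = (1.07 − 1)·1000·14.5 = 1015.0000
sparge = (1.008 − 1)·1000·14.4 = 115.2000
total = 1015.0000 + 115.2000

1130.2000 gravity·L


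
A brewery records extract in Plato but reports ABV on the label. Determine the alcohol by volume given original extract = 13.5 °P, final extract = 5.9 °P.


SG = 259/(259 − P);  ABV = (OG − FG)·131.25
OG = 259/(259 − 13.5) = 1.0550
FG = 259/(259 − 5.9) = 1.0233
ABV = (1.0550 − 1.0233)·131.25

4.1579 % ABV
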